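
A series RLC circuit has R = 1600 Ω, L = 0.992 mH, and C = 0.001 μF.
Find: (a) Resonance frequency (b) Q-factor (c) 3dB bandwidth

Step 1 — Resonance condition Im(Z)=0 gives ω₀ = 1/√(LC).
Step 2 — ω₀ = 1/√(0.000992·1e-09) = 1.004e+06 rad/s.
Step 3 — f₀ = ω₀/(2π) = 1.598e+05 Hz.
Step 4 — Series Q: Q = ω₀L/R = 1.004e+06·0.000992/1600 = 0.6225.
Step 5 — 3dB bandwidth: Δω = ω₀/Q = 1.613e+06 rad/s; BW = Δω/(2π) = 2.567e+05 Hz.

(a) f₀ = 1.598e+05 Hz  (b) Q = 0.6225  (c) BW = 2.567e+05 Hz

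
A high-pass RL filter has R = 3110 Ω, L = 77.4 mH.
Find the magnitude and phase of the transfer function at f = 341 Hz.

Step 1 — Angular frequency: ω = 2π·341 = 2143 rad/s.
Step 2 — Transfer function: H(jω) = jωL/(R + jωL).
Step 3 — Numerator jωL = j·165.8; denominator R + jωL = 3110 + j165.8.
Step 4 — H = 0.002835 + j0.05317.
Step 5 — Magnitude: |H| = 0.05325 (-25.5 dB); phase: φ = 86.9°.

|H| = 0.05325 (-25.5 dB), φ = 86.9°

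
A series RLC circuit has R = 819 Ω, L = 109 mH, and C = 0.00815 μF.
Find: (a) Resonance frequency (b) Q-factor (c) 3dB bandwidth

Step 1 — Resonance condition Im(Z)=0 gives ω₀ = 1/√(LC).
Step 2 — ω₀ = 1/√(0.109·8.15e-09) = 3.355e+04 rad/s.
Step 3 — f₀ = ω₀/(2π) = 5340 Hz.
Step 4 — Series Q: Q = ω₀L/R = 3.355e+04·0.109/819 = 4.465.
Step 5 — 3dB bandwidth: Δω = ω₀/Q = 7514 rad/s; BW = Δω/(2π) = 1196 Hz.

(a) f₀ = 5340 Hz  (b) Q = 4.465  (c) BW = 1196 Hz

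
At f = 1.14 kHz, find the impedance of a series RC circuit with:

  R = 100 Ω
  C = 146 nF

Step 1 — Angular frequency: ω = 2π·f = 2π·1140 = 7163 rad/s.
Step 2 — Component impedances:
  R: Z = R = 100 Ω
  C: Z = 1/(jωC) = -j/(ω·C) = 0 - j956.2 Ω
Step 3 — Series combination: Z_total = R + C = 100 - j956.2 Ω = 961.4∠-84.0° Ω.

Z = 100 - j956.2 Ω = 961.4∠-84.0° Ω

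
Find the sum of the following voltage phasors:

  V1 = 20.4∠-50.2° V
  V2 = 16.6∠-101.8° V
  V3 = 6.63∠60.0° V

Step 1 — Convert each phasor to rectangular form:
  V1 = 20.4·(cos(-50.2°) + j·sin(-50.2°)) = 13.06 - j15.67 V
  V2 = 16.6·(cos(-101.8°) + j·sin(-101.8°)) = -3.395 - j16.25 V
  V3 = 6.63·(cos(60.0°) + j·sin(60.0°)) = 3.315 + j5.742 V
Step 2 — Sum components: V_total = 12.98 - j26.18 V.
Step 3 — Convert to polar: |V_total| = 29.22 V, ∠V_total = -63.6°.

V_total = 29.22∠-63.6° V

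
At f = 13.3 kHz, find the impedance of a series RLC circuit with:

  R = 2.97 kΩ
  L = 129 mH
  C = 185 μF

Step 1 — Angular frequency: ω = 2π·f = 2π·1.33e+04 = 8.357e+04 rad/s.
Step 2 — Component impedances:
  R: Z = R = 2970 Ω
  L: Z = jωL = j·8.357e+04·0.129 = 0 + j1.078e+04 Ω
  C: Z = 1/(jωC) = -j/(ω·C) = 0 - j0.06468 Ω
Step 3 — Series combination: Z_total = R + L + C = 2970 + j1.078e+04 Ω = 1.118e+04∠74.6° Ω.

Z = 2970 + j1.078e+04 Ω = 1.118e+04∠74.6° Ω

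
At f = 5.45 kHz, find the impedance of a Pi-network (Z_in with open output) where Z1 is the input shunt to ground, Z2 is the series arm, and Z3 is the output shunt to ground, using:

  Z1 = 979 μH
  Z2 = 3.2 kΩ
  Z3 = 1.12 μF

Step 1 — Angular frequency: ω = 2π·f = 2π·5450 = 3.424e+04 rad/s.
Step 2 — Component impedances:
  Z1: Z = jωL = j·3.424e+04·0.000979 = 0 + j33.52 Ω
  Z2: Z = R = 3200 Ω
  Z3: Z = 1/(jωC) = -j/(ω·C) = 0 - j26.07 Ω
Step 3 — With open output, the series arm Z2 and the output shunt Z3 appear in series to ground: Z2 + Z3 = 3200 - j26.07 Ω.
Step 4 — Parallel with input shunt Z1: Z_in = Z1 || (Z2 + Z3) = 0.3512 + j33.52 Ω = 33.53∠89.4° Ω.

Z = 0.3512 + j33.52 Ω = 33.53∠89.4° Ω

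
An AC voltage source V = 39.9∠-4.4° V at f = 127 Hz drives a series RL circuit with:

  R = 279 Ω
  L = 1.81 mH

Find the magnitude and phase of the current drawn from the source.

Step 1 — Angular frequency: ω = 2π·f = 2π·127 = 798 rad/s.
Step 2 — Component impedances:
  R: Z = R = 279 Ω
  L: Z = jωL = j·798·0.00181 = 0 + j1.444 Ω
Step 3 — Series combination: Z_total = R + L = 279 + j1.444 Ω = 279∠0.3° Ω.
Step 4 — Source phasor: V = 39.9∠-4.4° V = 39.78 - j3.061 V.
Step 5 — Ohm's law: I = V / Z_total = (39.78 - j3.061) / (279 + j1.444) = 0.1425 - j0.01171 A.
Step 6 — Convert to polar: |I| = 0.143 A, ∠I = -4.7°.

I = 0.143∠-4.7° A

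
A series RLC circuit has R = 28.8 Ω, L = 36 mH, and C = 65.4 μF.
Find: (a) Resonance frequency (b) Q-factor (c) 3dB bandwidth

Step 1 — Resonance: ω₀ = 1/√(LC) = 1/√(0.036·6.54e-05) = 651.7 rad/s.
Step 2 — f₀ = ω₀/(2π) = 103.7 Hz.
Step 3 — Series Q: Q = ω₀L/R = 651.7·0.036/28.8 = 0.8146.
Step 4 — Bandwidth: Δω = ω₀/Q = 800 rad/s; BW = Δω/(2π) = 127.3 Hz.

(a) f₀ = 103.7 Hz  (b) Q = 0.8146  (c) BW = 127.3 Hz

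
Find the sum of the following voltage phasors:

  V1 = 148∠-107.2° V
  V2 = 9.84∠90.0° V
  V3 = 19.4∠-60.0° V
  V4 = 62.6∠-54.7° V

Step 1 — Convert each phasor to rectangular form:
  V1 = 148·(cos(-107.2°) + j·sin(-107.2°)) = -43.76 - j141.4 V
  V2 = 9.84·(cos(90.0°) + j·sin(90.0°)) = 0 + j9.84 V
  V3 = 19.4·(cos(-60.0°) + j·sin(-60.0°)) = 9.7 - j16.8 V
  V4 = 62.6·(cos(-54.7°) + j·sin(-54.7°)) = 36.17 - j51.09 V
Step 2 — Sum components: V_total = 2.109 - j199.4 V.
Step 3 — Convert to polar: |V_total| = 199.4 V, ∠V_total = -89.4°.

V_total = 199.4∠-89.4° V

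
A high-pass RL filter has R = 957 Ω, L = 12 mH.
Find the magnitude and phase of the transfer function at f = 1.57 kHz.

Step 1 — Angular frequency: ω = 2π·1570 = 9865 rad/s.
Step 2 — Transfer function: H(jω) = jωL/(R + jωL).
Step 3 — Numerator jωL = j·118.4; denominator R + jωL = 957 + j118.4.
Step 4 — H = 0.01507 + j0.1218.
Step 5 — Magnitude: |H| = 0.1228 (-18.2 dB); phase: φ = 82.9°.

|H| = 0.1228 (-18.2 dB), φ = 82.9°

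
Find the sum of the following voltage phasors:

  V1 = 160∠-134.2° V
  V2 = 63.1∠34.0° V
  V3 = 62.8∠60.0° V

Step 1 — Convert each phasor to rectangular form:
  V1 = 160·(cos(-134.2°) + j·sin(-134.2°)) = -111.5 - j114.7 V
  V2 = 63.1·(cos(34.0°) + j·sin(34.0°)) = 52.31 + j35.29 V
  V3 = 62.8·(cos(60.0°) + j·sin(60.0°)) = 31.4 + j54.39 V
Step 2 — Sum components: V_total = -27.83 - j25.03 V.
Step 3 — Convert to polar: |V_total| = 37.44 V, ∠V_total = -138.0°.

V_total = 37.44∠-138.0° V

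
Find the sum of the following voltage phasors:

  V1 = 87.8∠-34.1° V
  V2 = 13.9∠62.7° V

Step 1 — Convert each phasor to rectangular form:
  V1 = 87.8·(cos(-34.1°) + j·sin(-34.1°)) = 72.7 - j49.22 V
  V2 = 13.9·(cos(62.7°) + j·sin(62.7°)) = 6.375 + j12.35 V
Step 2 — Sum components: V_total = 79.08 - j36.87 V.
Step 3 — Convert to polar: |V_total| = 87.25 V, ∠V_total = -25.0°.

V_total = 87.25∠-25.0° V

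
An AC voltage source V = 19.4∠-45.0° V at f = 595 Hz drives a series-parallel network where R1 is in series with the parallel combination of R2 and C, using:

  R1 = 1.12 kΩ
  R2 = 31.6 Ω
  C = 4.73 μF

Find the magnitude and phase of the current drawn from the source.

Step 1 — Angular frequency: ω = 2π·f = 2π·595 = 3738 rad/s.
Step 2 — Component impedances:
  R1: Z = R = 1120 Ω
  R2: Z = R = 31.6 Ω
  C: Z = 1/(jωC) = -j/(ω·C) = 0 - j56.55 Ω
Step 3 — Parallel branch: R2 || C = 1/(1/R2 + 1/C) = 24.08 - j13.46 Ω.
Step 4 — Series with R1: Z_total = R1 + (R2 || C) = 1144 - j13.46 Ω = 1144∠-0.7° Ω.
Step 5 — Source phasor: V = 19.4∠-45.0° V = 13.72 - j13.72 V.
Step 6 — Ohm's law: I = V / Z_total = (13.72 - j13.72) / (1144 - j13.46) = 0.01213 - j0.01185 A.
Step 7 — Convert to polar: |I| = 0.01696 A, ∠I = -44.3°.

I = 0.01696∠-44.3° A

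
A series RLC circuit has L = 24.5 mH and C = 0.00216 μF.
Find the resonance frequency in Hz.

Step 1 — Resonance condition Im(Z)=0 gives ω₀ = 1/√(LC).
Step 2 — ω₀ = 1/√(0.0245·2.16e-09) = 1.375e+05 rad/s.
Step 3 — f₀ = ω₀/(2π) = 2.188e+04 Hz.

f₀ = 2.188e+04 Hz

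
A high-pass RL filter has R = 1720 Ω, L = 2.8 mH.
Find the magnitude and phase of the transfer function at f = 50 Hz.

Step 1 — Angular frequency: ω = 2π·50 = 314.2 rad/s.
Step 2 — Transfer function: H(jω) = jωL/(R + jωL).
Step 3 — Numerator jωL = j·0.8796; denominator R + jωL = 1720 + j0.8796.
Step 4 — H = 2.616e-07 + j0.0005114.
Step 5 — Magnitude: |H| = 0.0005114 (-65.8 dB); phase: φ = 90.0°.

|H| = 0.0005114 (-65.8 dB), φ = 90.0°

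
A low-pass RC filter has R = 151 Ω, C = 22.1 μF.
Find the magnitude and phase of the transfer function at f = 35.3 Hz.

Step 1 — Angular frequency: ω = 2π·35.3 = 221.8 rad/s.
Step 2 — Transfer function: H(jω) = 1/(1 + jωRC).
Step 3 — Denominator: 1 + jωRC = 1 + j·221.8·151·2.21e-05 = 1 + j0.7402.
Step 4 — H = 0.6461 - j0.4782.
Step 5 — Magnitude: |H| = 0.8038 (-1.9 dB); phase: φ = -36.5°.

|H| = 0.8038 (-1.9 dB), φ = -36.5°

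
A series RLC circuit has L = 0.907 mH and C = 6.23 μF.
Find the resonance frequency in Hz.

Step 1 — Resonance condition Im(Z)=0 gives ω₀ = 1/√(LC).
Step 2 — ω₀ = 1/√(0.000907·6.23e-06) = 1.33e+04 rad/s.
Step 3 — f₀ = ω₀/(2π) = 2117 Hz.

f₀ = 2117 Hz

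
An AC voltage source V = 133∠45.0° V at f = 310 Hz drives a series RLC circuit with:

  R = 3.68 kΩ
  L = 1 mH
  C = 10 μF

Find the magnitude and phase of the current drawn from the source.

Step 1 — Angular frequency: ω = 2π·f = 2π·310 = 1948 rad/s.
Step 2 — Component impedances:
  R: Z = R = 3680 Ω
  L: Z = jωL = j·1948·0.001 = 0 + j1.948 Ω
  C: Z = 1/(jωC) = -j/(ω·C) = 0 - j51.34 Ω
Step 3 — Series combination: Z_total = R + L + C = 3680 - j49.39 Ω = 3680∠-0.8° Ω.
Step 4 — Source phasor: V = 133∠45.0° V = 94.05 + j94.05 V.
Step 5 — Ohm's law: I = V / Z_total = (94.05 + j94.05) / (3680 - j49.39) = 0.02521 + j0.02589 A.
Step 6 — Convert to polar: |I| = 0.03614 A, ∠I = 45.8°.

I = 0.03614∠45.8° A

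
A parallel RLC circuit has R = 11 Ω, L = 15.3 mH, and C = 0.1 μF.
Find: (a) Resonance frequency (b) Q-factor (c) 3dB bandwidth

Step 1 — Resonance: ω₀ = 1/√(LC) = 1/√(0.0153·1e-07) = 2.557e+04 rad/s.
Step 2 — f₀ = ω₀/(2π) = 4069 Hz.
Step 3 — Parallel Q: Q = R/(ω₀L) = 11/(2.557e+04·0.0153) = 0.02812.
Step 4 — Bandwidth: Δω = ω₀/Q = 9.091e+05 rad/s; BW = Δω/(2π) = 1.447e+05 Hz.

(a) f₀ = 4069 Hz  (b) Q = 0.02812  (c) BW = 1.447e+05 Hz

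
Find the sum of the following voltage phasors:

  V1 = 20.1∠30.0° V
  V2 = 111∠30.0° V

Step 1 — Convert each phasor to rectangular form:
  V1 = 20.1·(cos(30.0°) + j·sin(30.0°)) = 17.41 + j10.05 V
  V2 = 111·(cos(30.0°) + j·sin(30.0°)) = 96.13 + j55.5 V
Step 2 — Sum components: V_total = 113.5 + j65.55 V.
Step 3 — Convert to polar: |V_total| = 131.1 V, ∠V_total = 30.0°.

V_total = 131.1∠30.0° V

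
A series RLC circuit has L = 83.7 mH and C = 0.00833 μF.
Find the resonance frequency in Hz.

Step 1 — Resonance condition Im(Z)=0 gives ω₀ = 1/√(LC).
Step 2 — ω₀ = 1/√(0.0837·8.33e-09) = 3.787e+04 rad/s.
Step 3 — f₀ = ω₀/(2π) = 6027 Hz.

f₀ = 6027 Hz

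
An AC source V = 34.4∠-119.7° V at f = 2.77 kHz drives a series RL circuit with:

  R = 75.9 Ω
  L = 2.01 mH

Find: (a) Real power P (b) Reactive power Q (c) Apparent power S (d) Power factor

Step 1 — Angular frequency: ω = 2π·f = 2π·2770 = 1.74e+04 rad/s.
Step 2 — Component impedances:
  R: Z = R = 75.9 Ω
  L: Z = jωL = j·1.74e+04·0.00201 = 0 + j34.98 Ω
Step 3 — Series combination: Z_total = R + L = 75.9 + j34.98 Ω = 83.57∠24.7° Ω.
Step 4 — Source phasor: V = 34.4∠-119.7° V = -17.04 - j29.88 V.
Step 5 — Current: I = V / Z = -0.3349 - j0.2393 A = 0.4116∠-144.4° A.
Step 6 — Complex power: S = V·I* = 12.86 + j5.927 VA.
Step 7 — Real power: P = Re(S) = 12.86 W.
Step 8 — Reactive power: Q = Im(S) = 5.927 VAR.
Step 9 — Apparent power: |S| = 14.16 VA.
Step 10 — Power factor: PF = P/|S| = 0.9082 (lagging).

(a) P = 12.86 W  (b) Q = 5.927 VAR  (c) S = 14.16 VA  (d) PF = 0.9082 (lagging)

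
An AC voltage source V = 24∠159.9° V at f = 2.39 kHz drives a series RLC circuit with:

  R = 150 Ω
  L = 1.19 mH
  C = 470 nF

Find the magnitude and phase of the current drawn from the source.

Step 1 — Angular frequency: ω = 2π·f = 2π·2390 = 1.502e+04 rad/s.
Step 2 — Component impedances:
  R: Z = R = 150 Ω
  L: Z = jωL = j·1.502e+04·0.00119 = 0 + j17.87 Ω
  C: Z = 1/(jωC) = -j/(ω·C) = 0 - j141.7 Ω
Step 3 — Series combination: Z_total = R + L + C = 150 - j123.8 Ω = 194.5∠-39.5° Ω.
Step 4 — Source phasor: V = 24∠159.9° V = -22.54 + j8.248 V.
Step 5 — Ohm's law: I = V / Z_total = (-22.54 + j8.248) / (150 - j123.8) = -0.1164 - j0.04106 A.
Step 6 — Convert to polar: |I| = 0.1234 A, ∠I = -160.6°.

I = 0.1234∠-160.6° A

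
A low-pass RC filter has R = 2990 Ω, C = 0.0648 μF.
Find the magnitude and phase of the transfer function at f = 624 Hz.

Step 1 — Angular frequency: ω = 2π·624 = 3921 rad/s.
Step 2 — Transfer function: H(jω) = 1/(1 + jωRC).
Step 3 — Denominator: 1 + jωRC = 1 + j·3921·2990·6.48e-08 = 1 + j0.7596.
Step 4 — H = 0.6341 - j0.4817.
Step 5 — Magnitude: |H| = 0.7963 (-2.0 dB); phase: φ = -37.2°.

|H| = 0.7963 (-2.0 dB), φ = -37.2°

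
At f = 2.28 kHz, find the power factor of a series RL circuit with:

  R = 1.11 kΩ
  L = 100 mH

Step 1 — Angular frequency: ω = 2π·f = 2π·2280 = 1.433e+04 rad/s.
Step 2 — Component impedances:
  R: Z = R = 1110 Ω
  L: Z = jωL = j·1.433e+04·0.1 = 0 + j1433 Ω
Step 3 — Series combination: Z_total = R + L = 1110 + j1433 Ω = 1812∠52.2° Ω.
Step 4 — Power factor: PF = cos(φ) = Re(Z)/|Z| = 1110/1812.3 = 0.6125.
Step 5 — Type: Im(Z) = 1433 ⇒ lagging (phase φ = 52.2°).

PF = 0.6125 (lagging, φ = 52.2°)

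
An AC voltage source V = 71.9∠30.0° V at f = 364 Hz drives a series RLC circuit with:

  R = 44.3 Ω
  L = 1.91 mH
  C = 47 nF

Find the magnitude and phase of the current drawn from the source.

Step 1 — Angular frequency: ω = 2π·f = 2π·364 = 2287 rad/s.
Step 2 — Component impedances:
  R: Z = R = 44.3 Ω
  L: Z = jωL = j·2287·0.00191 = 0 + j4.368 Ω
  C: Z = 1/(jωC) = -j/(ω·C) = 0 - j9303 Ω
Step 3 — Series combination: Z_total = R + L + C = 44.3 - j9299 Ω = 9299∠-89.7° Ω.
Step 4 — Source phasor: V = 71.9∠30.0° V = 62.27 + j35.95 V.
Step 5 — Ohm's law: I = V / Z_total = (62.27 + j35.95) / (44.3 - j9299) = -0.003834 + j0.006715 A.
Step 6 — Convert to polar: |I| = 0.007732 A, ∠I = 119.7°.

I = 0.007732∠119.7° A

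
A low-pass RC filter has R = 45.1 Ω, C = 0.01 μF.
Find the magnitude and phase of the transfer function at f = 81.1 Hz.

Step 1 — Angular frequency: ω = 2π·81.1 = 509.6 rad/s.
Step 2 — Transfer function: H(jω) = 1/(1 + jωRC).
Step 3 — Denominator: 1 + jωRC = 1 + j·509.6·45.1·1e-08 = 1 + j0.0002298.
Step 4 — H = 1 - j0.0002298.
Step 5 — Magnitude: |H| = 1 (-0.0 dB); phase: φ = -0.0°.

|H| = 1 (-0.0 dB), φ = -0.0°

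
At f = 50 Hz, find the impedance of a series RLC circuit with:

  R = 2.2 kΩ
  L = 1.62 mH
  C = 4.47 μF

Step 1 — Angular frequency: ω = 2π·f = 2π·50 = 314.2 rad/s.
Step 2 — Component impedances:
  R: Z = R = 2200 Ω
  L: Z = jωL = j·314.2·0.00162 = 0 + j0.5089 Ω
  C: Z = 1/(jωC) = -j/(ω·C) = 0 - j712.1 Ω
Step 3 — Series combination: Z_total = R + L + C = 2200 - j711.6 Ω = 2312∠-17.9° Ω.

Z = 2200 - j711.6 Ω = 2312∠-17.9° Ω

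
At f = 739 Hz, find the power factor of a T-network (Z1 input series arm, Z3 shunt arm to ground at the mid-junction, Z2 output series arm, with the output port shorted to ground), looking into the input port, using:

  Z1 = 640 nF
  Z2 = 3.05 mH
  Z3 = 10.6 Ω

Step 1 — Angular frequency: ω = 2π·f = 2π·739 = 4643 rad/s.
Step 2 — Component impedances:
  Z1: Z = 1/(jωC) = -j/(ω·C) = 0 - j336.5 Ω
  Z2: Z = jωL = j·4643·0.00305 = 0 + j14.16 Ω
  Z3: Z = R = 10.6 Ω
Step 3 — With the output port shorted to ground, the output series arm Z2 runs from the junction to ground; the shunt arm Z3 also runs from the junction to ground. They appear in parallel: Z3 || Z2 = 6.794 + j5.085 Ω.
Step 4 — Series with input arm Z1: Z_in = Z1 + (Z3 || Z2) = 6.794 - j331.4 Ω = 331.5∠-88.8° Ω.
Step 5 — Power factor: PF = cos(φ) = Re(Z)/|Z| = 6.794/331.5 = 0.02049.
Step 6 — Type: Im(Z) = -331.4 ⇒ leading (phase φ = -88.8°).

PF = 0.02049 (leading, φ = -88.8°)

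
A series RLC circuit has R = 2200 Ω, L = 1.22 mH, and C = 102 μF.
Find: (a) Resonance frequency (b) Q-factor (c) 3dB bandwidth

Step 1 — Resonance: ω₀ = 1/√(LC) = 1/√(0.00122·0.000102) = 2835 rad/s.
Step 2 — f₀ = ω₀/(2π) = 451.2 Hz.
Step 3 — Series Q: Q = ω₀L/R = 2835·0.00122/2200 = 0.001572.
Step 4 — Bandwidth: Δω = ω₀/Q = 1.803e+06 rad/s; BW = Δω/(2π) = 2.87e+05 Hz.

(a) f₀ = 451.2 Hz  (b) Q = 0.001572  (c) BW = 2.87e+05 Hz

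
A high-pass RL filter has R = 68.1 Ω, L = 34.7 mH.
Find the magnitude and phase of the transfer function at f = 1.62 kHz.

Step 1 — Angular frequency: ω = 2π·1620 = 1.018e+04 rad/s.
Step 2 — Transfer function: H(jω) = jωL/(R + jωL).
Step 3 — Numerator jωL = j·353.2; denominator R + jωL = 68.1 + j353.2.
Step 4 — H = 0.9642 + j0.1859.
Step 5 — Magnitude: |H| = 0.9819 (-0.2 dB); phase: φ = 10.9°.

|H| = 0.9819 (-0.2 dB), φ = 10.9°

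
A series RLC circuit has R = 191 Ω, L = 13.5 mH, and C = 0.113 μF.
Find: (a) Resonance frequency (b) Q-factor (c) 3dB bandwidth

Step 1 — Resonance: ω₀ = 1/√(LC) = 1/√(0.0135·1.13e-07) = 2.56e+04 rad/s.
Step 2 — f₀ = ω₀/(2π) = 4075 Hz.
Step 3 — Series Q: Q = ω₀L/R = 2.56e+04·0.0135/191 = 1.81.
Step 4 — Bandwidth: Δω = ω₀/Q = 1.415e+04 rad/s; BW = Δω/(2π) = 2252 Hz.

(a) f₀ = 4075 Hz  (b) Q = 1.81  (c) BW = 2252 Hz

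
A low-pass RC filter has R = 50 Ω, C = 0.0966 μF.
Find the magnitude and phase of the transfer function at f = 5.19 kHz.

Step 1 — Angular frequency: ω = 2π·5190 = 3.261e+04 rad/s.
Step 2 — Transfer function: H(jω) = 1/(1 + jωRC).
Step 3 — Denominator: 1 + jωRC = 1 + j·3.261e+04·50·9.66e-08 = 1 + j0.1575.
Step 4 — H = 0.9758 - j0.1537.
Step 5 — Magnitude: |H| = 0.9878 (-0.1 dB); phase: φ = -9.0°.

|H| = 0.9878 (-0.1 dB), φ = -9.0°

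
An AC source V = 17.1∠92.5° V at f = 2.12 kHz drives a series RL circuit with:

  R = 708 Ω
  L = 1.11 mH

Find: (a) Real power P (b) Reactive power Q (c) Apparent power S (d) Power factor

Step 1 — Angular frequency: ω = 2π·f = 2π·2120 = 1.332e+04 rad/s.
Step 2 — Component impedances:
  R: Z = R = 708 Ω
  L: Z = jωL = j·1.332e+04·0.00111 = 0 + j14.79 Ω
Step 3 — Series combination: Z_total = R + L = 708 + j14.79 Ω = 708.2∠1.2° Ω.
Step 4 — Source phasor: V = 17.1∠92.5° V = -0.7459 + j17.08 V.
Step 5 — Current: I = V / Z = -0.0005494 + j0.02414 A = 0.02415∠91.3° A.
Step 6 — Complex power: S = V·I* = 0.4128 + j0.008621 VA.
Step 7 — Real power: P = Re(S) = 0.4128 W.
Step 8 — Reactive power: Q = Im(S) = 0.008621 VAR.
Step 9 — Apparent power: |S| = 0.4129 VA.
Step 10 — Power factor: PF = P/|S| = 0.9998 (lagging).

(a) P = 0.4128 W  (b) Q = 0.008621 VAR  (c) S = 0.4129 VA  (d) PF = 0.9998 (lagging)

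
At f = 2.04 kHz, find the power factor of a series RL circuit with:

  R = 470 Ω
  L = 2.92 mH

Step 1 — Angular frequency: ω = 2π·f = 2π·2040 = 1.282e+04 rad/s.
Step 2 — Component impedances:
  R: Z = R = 470 Ω
  L: Z = jωL = j·1.282e+04·0.00292 = 0 + j37.43 Ω
Step 3 — Series combination: Z_total = R + L = 470 + j37.43 Ω = 471.5∠4.6° Ω.
Step 4 — Power factor: PF = cos(φ) = Re(Z)/|Z| = 470/471.5 = 0.9968.
Step 5 — Type: Im(Z) = 37.43 ⇒ lagging (phase φ = 4.6°).

PF = 0.9968 (lagging, φ = 4.6°)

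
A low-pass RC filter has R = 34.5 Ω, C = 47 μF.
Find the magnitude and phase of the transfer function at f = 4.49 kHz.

Step 1 — Angular frequency: ω = 2π·4490 = 2.821e+04 rad/s.
Step 2 — Transfer function: H(jω) = 1/(1 + jωRC).
Step 3 — Denominator: 1 + jωRC = 1 + j·2.821e+04·34.5·4.7e-05 = 1 + j45.74.
Step 4 — H = 0.0004776 - j0.02185.
Step 5 — Magnitude: |H| = 0.02186 (-33.2 dB); phase: φ = -88.7°.

|H| = 0.02186 (-33.2 dB), φ = -88.7°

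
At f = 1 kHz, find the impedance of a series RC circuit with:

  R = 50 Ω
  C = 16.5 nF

Step 1 — Angular frequency: ω = 2π·f = 2π·1000 = 6283 rad/s.
Step 2 — Component impedances:
  R: Z = R = 50 Ω
  C: Z = 1/(jωC) = -j/(ω·C) = 0 - j9646 Ω
Step 3 — Series combination: Z_total = R + C = 50 - j9646 Ω = 9646∠-89.7° Ω.

Z = 50 - j9646 Ω = 9646∠-89.7° Ω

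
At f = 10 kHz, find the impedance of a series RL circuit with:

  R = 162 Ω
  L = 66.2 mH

Step 1 — Angular frequency: ω = 2π·f = 2π·1e+04 = 6.283e+04 rad/s.
Step 2 — Component impedances:
  R: Z = R = 162 Ω
  L: Z = jωL = j·6.283e+04·0.0662 = 0 + j4159 Ω
Step 3 — Series combination: Z_total = R + L = 162 + j4159 Ω = 4163∠87.8° Ω.

Z = 162 + j4159 Ω = 4163∠87.8° Ω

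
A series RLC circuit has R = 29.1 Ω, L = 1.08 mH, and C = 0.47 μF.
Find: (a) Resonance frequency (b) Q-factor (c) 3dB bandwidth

Step 1 — Resonance: ω₀ = 1/√(LC) = 1/√(0.00108·4.7e-07) = 4.439e+04 rad/s.
Step 2 — f₀ = ω₀/(2π) = 7064 Hz.
Step 3 — Series Q: Q = ω₀L/R = 4.439e+04·0.00108/29.1 = 1.647.
Step 4 — Bandwidth: Δω = ω₀/Q = 2.694e+04 rad/s; BW = Δω/(2π) = 4288 Hz.

(a) f₀ = 7064 Hz  (b) Q = 1.647  (c) BW = 4288 Hz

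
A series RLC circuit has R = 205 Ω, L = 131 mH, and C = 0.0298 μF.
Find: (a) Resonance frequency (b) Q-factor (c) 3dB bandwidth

Step 1 — Resonance condition Im(Z)=0 gives ω₀ = 1/√(LC).
Step 2 — ω₀ = 1/√(0.131·2.98e-08) = 1.601e+04 rad/s.
Step 3 — f₀ = ω₀/(2π) = 2547 Hz.
Step 4 — Series Q: Q = ω₀L/R = 1.601e+04·0.131/205 = 10.23.
Step 5 — 3dB bandwidth: Δω = ω₀/Q = 1565 rad/s; BW = Δω/(2π) = 249.1 Hz.

(a) f₀ = 2547 Hz  (b) Q = 10.23  (c) BW = 249.1 Hz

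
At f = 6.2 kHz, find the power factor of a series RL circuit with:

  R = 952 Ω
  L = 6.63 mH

Step 1 — Angular frequency: ω = 2π·f = 2π·6200 = 3.896e+04 rad/s.
Step 2 — Component impedances:
  R: Z = R = 952 Ω
  L: Z = jωL = j·3.896e+04·0.00663 = 0 + j258.3 Ω
Step 3 — Series combination: Z_total = R + L = 952 + j258.3 Ω = 986.4∠15.2° Ω.
Step 4 — Power factor: PF = cos(φ) = Re(Z)/|Z| = 952/986.4 = 0.9651.
Step 5 — Type: Im(Z) = 258.3 ⇒ lagging (phase φ = 15.2°).

PF = 0.9651 (lagging, φ = 15.2°)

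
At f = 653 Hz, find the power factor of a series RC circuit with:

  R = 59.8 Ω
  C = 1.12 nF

Step 1 — Angular frequency: ω = 2π·f = 2π·653 = 4103 rad/s.
Step 2 — Component impedances:
  R: Z = R = 59.8 Ω
  C: Z = 1/(jωC) = -j/(ω·C) = 0 - j2.176e+05 Ω
Step 3 — Series combination: Z_total = R + C = 59.8 - j2.176e+05 Ω = 2.176e+05∠-90.0° Ω.
Step 4 — Power factor: PF = cos(φ) = Re(Z)/|Z| = 59.8/2.176e+05 = 0.0002748.
Step 5 — Type: Im(Z) = -2.176e+05 ⇒ leading (phase φ = -90.0°).

PF = 0.0002748 (leading, φ = -90.0°)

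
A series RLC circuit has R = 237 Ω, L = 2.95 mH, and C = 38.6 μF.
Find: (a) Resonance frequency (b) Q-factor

Step 1 — Resonance condition Im(Z)=0 gives ω₀ = 1/√(LC).
Step 2 — ω₀ = 1/√(0.00295·3.86e-05) = 2963 rad/s.
Step 3 — f₀ = ω₀/(2π) = 471.6 Hz.
Step 4 — Series Q: Q = ω₀L/R = 2963·0.00295/237 = 0.03689.

(a) f₀ = 471.6 Hz  (b) Q = 0.03689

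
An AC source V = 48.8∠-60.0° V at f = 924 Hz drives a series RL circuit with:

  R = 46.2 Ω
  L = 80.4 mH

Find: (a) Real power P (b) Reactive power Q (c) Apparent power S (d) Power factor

Step 1 — Angular frequency: ω = 2π·f = 2π·924 = 5806 rad/s.
Step 2 — Component impedances:
  R: Z = R = 46.2 Ω
  L: Z = jωL = j·5806·0.0804 = 0 + j466.8 Ω
Step 3 — Series combination: Z_total = R + L = 46.2 + j466.8 Ω = 469.1∠84.3° Ω.
Step 4 — Source phasor: V = 48.8∠-60.0° V = 24.4 - j42.26 V.
Step 5 — Current: I = V / Z = -0.08454 - j0.06064 A = 0.104∠-144.3° A.
Step 6 — Complex power: S = V·I* = 0.5001 + j5.052 VA.
Step 7 — Real power: P = Re(S) = 0.5001 W.
Step 8 — Reactive power: Q = Im(S) = 5.052 VAR.
Step 9 — Apparent power: |S| = 5.077 VA.
Step 10 — Power factor: PF = P/|S| = 0.0985 (lagging).

(a) P = 0.5001 W  (b) Q = 5.052 VAR  (c) S = 5.077 VA  (d) PF = 0.0985 (lagging)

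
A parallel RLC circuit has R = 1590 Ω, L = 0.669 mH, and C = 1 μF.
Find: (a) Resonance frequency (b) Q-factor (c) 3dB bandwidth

Step 1 — Resonance: ω₀ = 1/√(LC) = 1/√(0.000669·1e-06) = 3.866e+04 rad/s.
Step 2 — f₀ = ω₀/(2π) = 6153 Hz.
Step 3 — Parallel Q: Q = R/(ω₀L) = 1590/(3.866e+04·0.000669) = 61.47.
Step 4 — Bandwidth: Δω = ω₀/Q = 628.9 rad/s; BW = Δω/(2π) = 100.1 Hz.

(a) f₀ = 6153 Hz  (b) Q = 61.47  (c) BW = 100.1 Hz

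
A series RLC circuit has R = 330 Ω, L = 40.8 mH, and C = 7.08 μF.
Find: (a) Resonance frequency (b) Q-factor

Step 1 — Resonance condition Im(Z)=0 gives ω₀ = 1/√(LC).
Step 2 — ω₀ = 1/√(0.0408·7.08e-06) = 1861 rad/s.
Step 3 — f₀ = ω₀/(2π) = 296.1 Hz.
Step 4 — Series Q: Q = ω₀L/R = 1861·0.0408/330 = 0.23.

(a) f₀ = 296.1 Hz  (b) Q = 0.23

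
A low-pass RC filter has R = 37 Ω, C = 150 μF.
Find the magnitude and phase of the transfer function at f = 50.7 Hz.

Step 1 — Angular frequency: ω = 2π·50.7 = 318.6 rad/s.
Step 2 — Transfer function: H(jω) = 1/(1 + jωRC).
Step 3 — Denominator: 1 + jωRC = 1 + j·318.6·37·0.00015 = 1 + j1.768.
Step 4 — H = 0.2424 - j0.4285.
Step 5 — Magnitude: |H| = 0.4923 (-6.2 dB); phase: φ = -60.5°.

|H| = 0.4923 (-6.2 dB), φ = -60.5°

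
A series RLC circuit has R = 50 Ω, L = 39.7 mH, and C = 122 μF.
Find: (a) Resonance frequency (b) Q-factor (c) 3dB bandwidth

Step 1 — Resonance condition Im(Z)=0 gives ω₀ = 1/√(LC).
Step 2 — ω₀ = 1/√(0.0397·0.000122) = 454.4 rad/s.
Step 3 — f₀ = ω₀/(2π) = 72.32 Hz.
Step 4 — Series Q: Q = ω₀L/R = 454.4·0.0397/50 = 0.3608.
Step 5 — 3dB bandwidth: Δω = ω₀/Q = 1259 rad/s; BW = Δω/(2π) = 200.4 Hz.

(a) f₀ = 72.32 Hz  (b) Q = 0.3608  (c) BW = 200.4 Hz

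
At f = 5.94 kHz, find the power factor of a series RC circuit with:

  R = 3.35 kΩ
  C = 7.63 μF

Step 1 — Angular frequency: ω = 2π·f = 2π·5940 = 3.732e+04 rad/s.
Step 2 — Component impedances:
  R: Z = R = 3350 Ω
  C: Z = 1/(jωC) = -j/(ω·C) = 0 - j3.512 Ω
Step 3 — Series combination: Z_total = R + C = 3350 - j3.512 Ω = 3350∠-0.1° Ω.
Step 4 — Power factor: PF = cos(φ) = Re(Z)/|Z| = 3350/3350 = 1.
Step 5 — Type: Im(Z) = -3.512 ⇒ leading (phase φ = -0.1°).

PF = 1 (leading, φ = -0.1°)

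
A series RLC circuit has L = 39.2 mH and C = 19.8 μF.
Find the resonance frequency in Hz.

Step 1 — Resonance condition Im(Z)=0 gives ω₀ = 1/√(LC).
Step 2 — ω₀ = 1/√(0.0392·1.98e-05) = 1135 rad/s.
Step 3 — f₀ = ω₀/(2π) = 180.7 Hz.

f₀ = 180.7 Hz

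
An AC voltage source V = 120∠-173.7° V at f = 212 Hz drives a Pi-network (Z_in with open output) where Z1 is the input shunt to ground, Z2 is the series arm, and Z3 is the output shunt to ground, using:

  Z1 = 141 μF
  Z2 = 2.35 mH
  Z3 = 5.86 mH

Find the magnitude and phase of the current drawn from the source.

Step 1 — Angular frequency: ω = 2π·f = 2π·212 = 1332 rad/s.
Step 2 — Component impedances:
  Z1: Z = 1/(jωC) = -j/(ω·C) = 0 - j5.324 Ω
  Z2: Z = jωL = j·1332·0.00235 = 0 + j3.13 Ω
  Z3: Z = jωL = j·1332·0.00586 = 0 + j7.806 Ω
Step 3 — With open output, the series arm Z2 and the output shunt Z3 appear in series to ground: Z2 + Z3 = 0 + j10.94 Ω.
Step 4 — Parallel with input shunt Z1: Z_in = Z1 || (Z2 + Z3) = 0 - j10.38 Ω = 10.38∠-90.0° Ω.
Step 5 — Source phasor: V = 120∠-173.7° V = -119.3 - j13.17 V.
Step 6 — Ohm's law: I = V / Z_total = (-119.3 - j13.17) / (0 - j10.38) = 1.269 - j11.5 A.
Step 7 — Convert to polar: |I| = 11.57 A, ∠I = -83.7°.

I = 11.57∠-83.7° A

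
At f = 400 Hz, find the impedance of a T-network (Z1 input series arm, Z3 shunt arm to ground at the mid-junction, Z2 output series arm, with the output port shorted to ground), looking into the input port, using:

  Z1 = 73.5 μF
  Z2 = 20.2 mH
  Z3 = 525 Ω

Step 1 — Angular frequency: ω = 2π·f = 2π·400 = 2513 rad/s.
Step 2 — Component impedances:
  Z1: Z = 1/(jωC) = -j/(ω·C) = 0 - j5.413 Ω
  Z2: Z = jωL = j·2513·0.0202 = 0 + j50.77 Ω
  Z3: Z = R = 525 Ω
Step 3 — With the output port shorted to ground, the output series arm Z2 runs from the junction to ground; the shunt arm Z3 also runs from the junction to ground. They appear in parallel: Z3 || Z2 = 4.864 + j50.3 Ω.
Step 4 — Series with input arm Z1: Z_in = Z1 + (Z3 || Z2) = 4.864 + j44.88 Ω = 45.15∠83.8° Ω.

Z = 4.864 + j44.88 Ω = 45.15∠83.8° Ω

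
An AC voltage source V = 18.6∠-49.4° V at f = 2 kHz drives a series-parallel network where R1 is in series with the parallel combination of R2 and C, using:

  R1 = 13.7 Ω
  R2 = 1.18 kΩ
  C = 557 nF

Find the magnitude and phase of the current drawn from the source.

Step 1 — Angular frequency: ω = 2π·f = 2π·2000 = 1.257e+04 rad/s.
Step 2 — Component impedances:
  R1: Z = R = 13.7 Ω
  R2: Z = R = 1180 Ω
  C: Z = 1/(jωC) = -j/(ω·C) = 0 - j142.9 Ω
Step 3 — Parallel branch: R2 || C = 1/(1/R2 + 1/C) = 17.05 - j140.8 Ω.
Step 4 — Series with R1: Z_total = R1 + (R2 || C) = 30.75 - j140.8 Ω = 144.1∠-77.7° Ω.
Step 5 — Source phasor: V = 18.6∠-49.4° V = 12.1 - j14.12 V.
Step 6 — Ohm's law: I = V / Z_total = (12.1 - j14.12) / (30.75 - j140.8) = 0.1137 + j0.06115 A.
Step 7 — Convert to polar: |I| = 0.1291 A, ∠I = 28.3°.

I = 0.1291∠28.3° A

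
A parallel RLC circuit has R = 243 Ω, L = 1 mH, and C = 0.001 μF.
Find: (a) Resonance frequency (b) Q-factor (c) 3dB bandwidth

Step 1 — Resonance: ω₀ = 1/√(LC) = 1/√(0.001·1e-09) = 1e+06 rad/s.
Step 2 — f₀ = ω₀/(2π) = 1.592e+05 Hz.
Step 3 — Parallel Q: Q = R/(ω₀L) = 243/(1e+06·0.001) = 0.243.
Step 4 — Bandwidth: Δω = ω₀/Q = 4.115e+06 rad/s; BW = Δω/(2π) = 6.55e+05 Hz.

(a) f₀ = 1.592e+05 Hz  (b) Q = 0.243  (c) BW = 6.55e+05 Hz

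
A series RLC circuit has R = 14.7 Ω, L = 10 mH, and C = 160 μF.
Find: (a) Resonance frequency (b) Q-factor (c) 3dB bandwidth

Step 1 — Resonance condition Im(Z)=0 gives ω₀ = 1/√(LC).
Step 2 — ω₀ = 1/√(0.01·0.00016) = 790.6 rad/s.
Step 3 — f₀ = ω₀/(2π) = 125.8 Hz.
Step 4 — Series Q: Q = ω₀L/R = 790.6·0.01/14.7 = 0.5378.
Step 5 — 3dB bandwidth: Δω = ω₀/Q = 1470 rad/s; BW = Δω/(2π) = 234 Hz.

(a) f₀ = 125.8 Hz  (b) Q = 0.5378  (c) BW = 234 Hz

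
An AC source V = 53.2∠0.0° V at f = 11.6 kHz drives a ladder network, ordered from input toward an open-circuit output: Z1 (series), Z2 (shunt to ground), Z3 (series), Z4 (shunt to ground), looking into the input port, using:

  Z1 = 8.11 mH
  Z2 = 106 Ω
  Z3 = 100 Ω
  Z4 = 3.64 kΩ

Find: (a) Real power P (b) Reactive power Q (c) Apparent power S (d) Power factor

Step 1 — Angular frequency: ω = 2π·f = 2π·1.16e+04 = 7.288e+04 rad/s.
Step 2 — Component impedances:
  Z1: Z = jωL = j·7.288e+04·0.00811 = 0 + j591.1 Ω
  Z2: Z = R = 106 Ω
  Z3: Z = R = 100 Ω
  Z4: Z = R = 3640 Ω
Step 3 — Ladder network (open output): work backward from the far end, alternating series and parallel combinations. Z_in = 103.1 + j591.1 Ω = 600∠80.1° Ω.
Step 4 — Source phasor: V = 53.2∠0.0° V = 53.2 V.
Step 5 — Current: I = V / Z = 0.01523 - j0.08735 A = 0.08866∠-80.1° A.
Step 6 — Complex power: S = V·I* = 0.8103 + j4.647 VA.
Step 7 — Real power: P = Re(S) = 0.8103 W.
Step 8 — Reactive power: Q = Im(S) = 4.647 VAR.
Step 9 — Apparent power: |S| = 4.717 VA.
Step 10 — Power factor: PF = P/|S| = 0.1718 (lagging).

(a) P = 0.8103 W  (b) Q = 4.647 VAR  (c) S = 4.717 VA  (d) PF = 0.1718 (lagging)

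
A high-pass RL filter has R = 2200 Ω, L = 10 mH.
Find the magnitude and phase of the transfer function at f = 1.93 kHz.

Step 1 — Angular frequency: ω = 2π·1930 = 1.213e+04 rad/s.
Step 2 — Transfer function: H(jω) = jωL/(R + jωL).
Step 3 — Numerator jωL = j·121.3; denominator R + jωL = 2200 + j121.3.
Step 4 — H = 0.003029 + j0.05495.
Step 5 — Magnitude: |H| = 0.05504 (-25.2 dB); phase: φ = 86.8°.

|H| = 0.05504 (-25.2 dB), φ = 86.8°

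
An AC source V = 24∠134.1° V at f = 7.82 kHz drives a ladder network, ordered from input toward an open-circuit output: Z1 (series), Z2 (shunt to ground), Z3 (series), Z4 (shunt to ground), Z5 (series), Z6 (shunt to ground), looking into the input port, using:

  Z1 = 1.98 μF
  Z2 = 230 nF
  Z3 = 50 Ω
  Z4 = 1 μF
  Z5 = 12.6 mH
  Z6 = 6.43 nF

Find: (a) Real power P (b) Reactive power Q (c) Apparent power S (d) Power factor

Step 1 — Angular frequency: ω = 2π·f = 2π·7820 = 4.913e+04 rad/s.
Step 2 — Component impedances:
  Z1: Z = 1/(jωC) = -j/(ω·C) = 0 - j10.28 Ω
  Z2: Z = 1/(jωC) = -j/(ω·C) = 0 - j88.49 Ω
  Z3: Z = R = 50 Ω
  Z4: Z = 1/(jωC) = -j/(ω·C) = 0 - j20.35 Ω
  Z5: Z = jωL = j·4.913e+04·0.0126 = 0 + j619.1 Ω
  Z6: Z = 1/(jωC) = -j/(ω·C) = 0 - j3165 Ω
Step 3 — Ladder network (open output): work backward from the far end, alternating series and parallel combinations. Z_in = 27.36 - j39.3 Ω = 47.89∠-55.2° Ω.
Step 4 — Source phasor: V = 24∠134.1° V = -16.7 + j17.24 V.
Step 5 — Current: I = V / Z = -0.4946 - j0.08066 A = 0.5012∠-170.7° A.
Step 6 — Complex power: S = V·I* = 6.871 - j9.872 VA.
Step 7 — Real power: P = Re(S) = 6.871 W.
Step 8 — Reactive power: Q = Im(S) = -9.872 VAR.
Step 9 — Apparent power: |S| = 12.03 VA.
Step 10 — Power factor: PF = P/|S| = 0.5713 (leading).

(a) P = 6.871 W  (b) Q = -9.872 VAR  (c) S = 12.03 VA  (d) PF = 0.5713 (leading)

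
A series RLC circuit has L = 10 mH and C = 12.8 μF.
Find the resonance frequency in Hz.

Step 1 — Resonance condition Im(Z)=0 gives ω₀ = 1/√(LC).
Step 2 — ω₀ = 1/√(0.01·1.28e-05) = 2795 rad/s.
Step 3 — f₀ = ω₀/(2π) = 444.9 Hz.

f₀ = 444.9 Hz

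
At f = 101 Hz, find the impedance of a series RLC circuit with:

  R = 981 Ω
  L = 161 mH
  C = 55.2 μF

Step 1 — Angular frequency: ω = 2π·f = 2π·101 = 634.6 rad/s.
Step 2 — Component impedances:
  R: Z = R = 981 Ω
  L: Z = jωL = j·634.6·0.161 = 0 + j102.2 Ω
  C: Z = 1/(jωC) = -j/(ω·C) = 0 - j28.55 Ω
Step 3 — Series combination: Z_total = R + L + C = 981 + j73.62 Ω = 983.8∠4.3° Ω.

Z = 981 + j73.62 Ω = 983.8∠4.3° Ω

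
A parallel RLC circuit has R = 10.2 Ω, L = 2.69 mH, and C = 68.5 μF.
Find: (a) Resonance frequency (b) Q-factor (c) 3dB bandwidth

Step 1 — Resonance: ω₀ = 1/√(LC) = 1/√(0.00269·6.85e-05) = 2330 rad/s.
Step 2 — f₀ = ω₀/(2π) = 370.8 Hz.
Step 3 — Parallel Q: Q = R/(ω₀L) = 10.2/(2330·0.00269) = 1.628.
Step 4 — Bandwidth: Δω = ω₀/Q = 1431 rad/s; BW = Δω/(2π) = 227.8 Hz.

(a) f₀ = 370.8 Hz  (b) Q = 1.628  (c) BW = 227.8 Hz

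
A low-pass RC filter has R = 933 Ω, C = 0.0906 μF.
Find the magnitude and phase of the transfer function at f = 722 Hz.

Step 1 — Angular frequency: ω = 2π·722 = 4536 rad/s.
Step 2 — Transfer function: H(jω) = 1/(1 + jωRC).
Step 3 — Denominator: 1 + jωRC = 1 + j·4536·933·9.06e-08 = 1 + j0.3835.
Step 4 — H = 0.8718 - j0.3343.
Step 5 — Magnitude: |H| = 0.9337 (-0.6 dB); phase: φ = -21.0°.

|H| = 0.9337 (-0.6 dB), φ = -21.0°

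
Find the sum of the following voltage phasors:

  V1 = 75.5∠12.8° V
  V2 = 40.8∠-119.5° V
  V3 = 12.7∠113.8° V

Step 1 — Convert each phasor to rectangular form:
  V1 = 75.5·(cos(12.8°) + j·sin(12.8°)) = 73.62 + j16.73 V
  V2 = 40.8·(cos(-119.5°) + j·sin(-119.5°)) = -20.09 - j35.51 V
  V3 = 12.7·(cos(113.8°) + j·sin(113.8°)) = -5.125 + j11.62 V
Step 2 — Sum components: V_total = 48.41 - j7.164 V.
Step 3 — Convert to polar: |V_total| = 48.94 V, ∠V_total = -8.4°.

V_total = 48.94∠-8.4° V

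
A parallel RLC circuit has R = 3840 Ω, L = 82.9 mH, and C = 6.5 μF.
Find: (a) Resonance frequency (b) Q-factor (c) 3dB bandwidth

Step 1 — Resonance: ω₀ = 1/√(LC) = 1/√(0.0829·6.5e-06) = 1362 rad/s.
Step 2 — f₀ = ω₀/(2π) = 216.8 Hz.
Step 3 — Parallel Q: Q = R/(ω₀L) = 3840/(1362·0.0829) = 34.
Step 4 — Bandwidth: Δω = ω₀/Q = 40.06 rad/s; BW = Δω/(2π) = 6.376 Hz.

(a) f₀ = 216.8 Hz  (b) Q = 34  (c) BW = 6.376 Hz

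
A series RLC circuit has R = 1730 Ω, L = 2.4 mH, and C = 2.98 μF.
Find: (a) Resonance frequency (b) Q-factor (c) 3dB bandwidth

Step 1 — Resonance: ω₀ = 1/√(LC) = 1/√(0.0024·2.98e-06) = 1.182e+04 rad/s.
Step 2 — f₀ = ω₀/(2π) = 1882 Hz.
Step 3 — Series Q: Q = ω₀L/R = 1.182e+04·0.0024/1730 = 0.0164.
Step 4 — Bandwidth: Δω = ω₀/Q = 7.208e+05 rad/s; BW = Δω/(2π) = 1.147e+05 Hz.

(a) f₀ = 1882 Hz  (b) Q = 0.0164  (c) BW = 1.147e+05 Hz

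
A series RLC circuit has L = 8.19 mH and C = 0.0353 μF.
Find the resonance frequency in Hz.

Step 1 — Resonance condition Im(Z)=0 gives ω₀ = 1/√(LC).
Step 2 — ω₀ = 1/√(0.00819·3.53e-08) = 5.881e+04 rad/s.
Step 3 — f₀ = ω₀/(2π) = 9360 Hz.

f₀ = 9360 Hz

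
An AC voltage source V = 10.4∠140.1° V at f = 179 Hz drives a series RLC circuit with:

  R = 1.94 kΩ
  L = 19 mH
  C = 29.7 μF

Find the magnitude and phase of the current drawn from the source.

Step 1 — Angular frequency: ω = 2π·f = 2π·179 = 1125 rad/s.
Step 2 — Component impedances:
  R: Z = R = 1940 Ω
  L: Z = jωL = j·1125·0.019 = 0 + j21.37 Ω
  C: Z = 1/(jωC) = -j/(ω·C) = 0 - j29.94 Ω
Step 3 — Series combination: Z_total = R + L + C = 1940 - j8.568 Ω = 1940∠-0.3° Ω.
Step 4 — Source phasor: V = 10.4∠140.1° V = -7.979 + j6.671 V.
Step 5 — Ohm's law: I = V / Z_total = (-7.979 + j6.671) / (1940 - j8.568) = -0.004128 + j0.00342 A.
Step 6 — Convert to polar: |I| = 0.005361 A, ∠I = 140.4°.

I = 0.005361∠140.4° A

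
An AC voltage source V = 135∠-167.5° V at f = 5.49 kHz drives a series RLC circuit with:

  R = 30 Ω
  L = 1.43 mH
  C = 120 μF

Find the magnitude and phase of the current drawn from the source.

Step 1 — Angular frequency: ω = 2π·f = 2π·5490 = 3.449e+04 rad/s.
Step 2 — Component impedances:
  R: Z = R = 30 Ω
  L: Z = jωL = j·3.449e+04·0.00143 = 0 + j49.33 Ω
  C: Z = 1/(jωC) = -j/(ω·C) = 0 - j0.2416 Ω
Step 3 — Series combination: Z_total = R + L + C = 30 + j49.09 Ω = 57.53∠58.6° Ω.
Step 4 — Source phasor: V = 135∠-167.5° V = -131.8 - j29.22 V.
Step 5 — Ohm's law: I = V / Z_total = (-131.8 - j29.22) / (30 + j49.09) = -1.628 + j1.69 A.
Step 6 — Convert to polar: |I| = 2.347 A, ∠I = 133.9°.

I = 2.347∠133.9° A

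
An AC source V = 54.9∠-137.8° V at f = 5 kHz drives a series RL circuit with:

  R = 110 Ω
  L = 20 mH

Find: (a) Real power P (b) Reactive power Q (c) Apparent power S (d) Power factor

Step 1 — Angular frequency: ω = 2π·f = 2π·5000 = 3.142e+04 rad/s.
Step 2 — Component impedances:
  R: Z = R = 110 Ω
  L: Z = jωL = j·3.142e+04·0.02 = 0 + j628.3 Ω
Step 3 — Series combination: Z_total = R + L = 110 + j628.3 Ω = 637.9∠80.1° Ω.
Step 4 — Source phasor: V = 54.9∠-137.8° V = -40.67 - j36.88 V.
Step 5 — Current: I = V / Z = -0.06794 + j0.05283 A = 0.08607∠142.1° A.
Step 6 — Complex power: S = V·I* = 0.8148 + j4.654 VA.
Step 7 — Real power: P = Re(S) = 0.8148 W.
Step 8 — Reactive power: Q = Im(S) = 4.654 VAR.
Step 9 — Apparent power: |S| = 4.725 VA.
Step 10 — Power factor: PF = P/|S| = 0.1724 (lagging).

(a) P = 0.8148 W  (b) Q = 4.654 VAR  (c) S = 4.725 VA  (d) PF = 0.1724 (lagging)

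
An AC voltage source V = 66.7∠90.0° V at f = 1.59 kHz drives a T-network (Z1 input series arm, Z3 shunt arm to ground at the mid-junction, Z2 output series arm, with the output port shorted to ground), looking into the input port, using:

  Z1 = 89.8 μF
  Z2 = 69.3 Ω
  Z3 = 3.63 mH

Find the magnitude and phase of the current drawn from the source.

Step 1 — Angular frequency: ω = 2π·f = 2π·1590 = 9990 rad/s.
Step 2 — Component impedances:
  Z1: Z = 1/(jωC) = -j/(ω·C) = 0 - j1.115 Ω
  Z2: Z = R = 69.3 Ω
  Z3: Z = jωL = j·9990·0.00363 = 0 + j36.26 Ω
Step 3 — With the output port shorted to ground, the output series arm Z2 runs from the junction to ground; the shunt arm Z3 also runs from the junction to ground. They appear in parallel: Z3 || Z2 = 14.9 + j28.47 Ω.
Step 4 — Series with input arm Z1: Z_in = Z1 + (Z3 || Z2) = 14.9 + j27.35 Ω = 31.15∠61.4° Ω.
Step 5 — Source phasor: V = 66.7∠90.0° V = 0 + j66.7 V.
Step 6 — Ohm's law: I = V / Z_total = (0 + j66.7) / (14.9 + j27.35) = 1.881 + j1.024 A.
Step 7 — Convert to polar: |I| = 2.141 A, ∠I = 28.6°.

I = 2.141∠28.6° A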